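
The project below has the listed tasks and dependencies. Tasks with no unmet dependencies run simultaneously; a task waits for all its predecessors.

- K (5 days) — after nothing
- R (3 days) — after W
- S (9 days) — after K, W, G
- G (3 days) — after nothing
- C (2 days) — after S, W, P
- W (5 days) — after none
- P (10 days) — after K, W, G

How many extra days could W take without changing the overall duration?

0

Critical path: K→P→C = 5+10+2 = 17, so the finish is 17 days.
Longest path through W: 17 days (earliest finish 5, latest finish 5).
Float = 17 − 17 = 0.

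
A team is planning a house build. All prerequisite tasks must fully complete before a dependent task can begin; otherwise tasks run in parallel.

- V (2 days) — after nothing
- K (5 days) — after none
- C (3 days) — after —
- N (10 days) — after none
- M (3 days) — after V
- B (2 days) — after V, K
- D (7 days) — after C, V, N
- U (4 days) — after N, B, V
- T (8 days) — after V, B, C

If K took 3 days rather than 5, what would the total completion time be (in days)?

17

Baseline: N→D = 10+7 = 17 → 17 days.
K is off the critical path — its longest chain is 15 days, giving 2 of slack.
The critical path is still N→D; finish is now 17 days.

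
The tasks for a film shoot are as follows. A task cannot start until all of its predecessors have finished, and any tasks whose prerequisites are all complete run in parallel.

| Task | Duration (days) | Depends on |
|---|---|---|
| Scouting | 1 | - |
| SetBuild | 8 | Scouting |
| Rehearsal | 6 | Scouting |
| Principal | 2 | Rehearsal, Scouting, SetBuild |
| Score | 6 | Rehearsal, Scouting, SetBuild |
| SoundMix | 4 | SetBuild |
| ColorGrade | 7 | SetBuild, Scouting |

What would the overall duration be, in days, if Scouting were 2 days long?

The binding path is Scouting→SetBuild→ColorGrade = 1+8+7 = 16; finish at 16 days.
Since Scouting is critical, the +1 change carries straight to that chain (now 17 days).
The critical path is still Scouting→SetBuild→ColorGrade; finish is now 17 days.

17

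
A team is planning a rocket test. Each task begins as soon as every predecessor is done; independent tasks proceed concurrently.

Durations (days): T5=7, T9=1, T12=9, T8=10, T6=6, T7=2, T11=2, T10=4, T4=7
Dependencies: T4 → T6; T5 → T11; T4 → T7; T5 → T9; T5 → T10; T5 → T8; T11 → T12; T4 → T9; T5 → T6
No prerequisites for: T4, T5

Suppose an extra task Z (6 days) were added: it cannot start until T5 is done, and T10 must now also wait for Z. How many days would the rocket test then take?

18

Originally the rocket test takes 18 days.
With Z inserted, T10 now waits for max(T5, Z).
New critical path: T5→T11→T12 = 7+2+9 = 18 ⇒ 18 days.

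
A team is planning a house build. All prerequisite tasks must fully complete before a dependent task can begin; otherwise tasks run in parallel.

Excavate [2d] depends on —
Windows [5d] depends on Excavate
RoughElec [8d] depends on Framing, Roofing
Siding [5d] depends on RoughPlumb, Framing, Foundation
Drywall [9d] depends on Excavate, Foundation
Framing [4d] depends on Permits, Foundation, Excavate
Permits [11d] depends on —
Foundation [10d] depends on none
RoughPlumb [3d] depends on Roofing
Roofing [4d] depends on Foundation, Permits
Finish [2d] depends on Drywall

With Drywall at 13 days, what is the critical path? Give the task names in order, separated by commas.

The binding path is Permits→Framing→RoughElec = 11+4+8 = 23; finish at 23 days.
Drywall is off the critical path — its longest chain is 21 days, giving 2 of slack.
New critical path: Foundation→Drywall→Finish = 10+13+2 = 25 ⇒ 25 days.

Foundation, Drywall, Finish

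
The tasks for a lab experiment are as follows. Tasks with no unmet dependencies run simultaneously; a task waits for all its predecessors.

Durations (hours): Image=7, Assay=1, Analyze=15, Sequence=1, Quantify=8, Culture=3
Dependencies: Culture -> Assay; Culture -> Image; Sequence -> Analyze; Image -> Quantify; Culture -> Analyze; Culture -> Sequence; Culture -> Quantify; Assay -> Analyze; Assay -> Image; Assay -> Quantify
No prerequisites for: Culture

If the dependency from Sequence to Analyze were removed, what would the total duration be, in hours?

Original critical path: Culture→Sequence→Analyze = 3+1+15 = 19 ⇒ 19 hours.
Dropping Sequence→Analyze doesn't change Analyze's earliest start (4); another predecessor still binds.
After: Culture→Assay→Analyze = 3+1+15 = 19 → 19 hours.

19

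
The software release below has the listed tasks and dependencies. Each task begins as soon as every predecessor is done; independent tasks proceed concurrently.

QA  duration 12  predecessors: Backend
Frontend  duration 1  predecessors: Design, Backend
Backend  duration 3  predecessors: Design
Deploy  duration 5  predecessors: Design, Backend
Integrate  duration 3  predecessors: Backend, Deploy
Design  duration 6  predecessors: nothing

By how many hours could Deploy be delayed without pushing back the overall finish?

4

Design→Backend→QA = 6+3+12 = 21 sets the makespan at 21 hours.
Longest path through Deploy: 17 hours (earliest finish 14, latest finish 18).
Float = 21 − 17 = 4.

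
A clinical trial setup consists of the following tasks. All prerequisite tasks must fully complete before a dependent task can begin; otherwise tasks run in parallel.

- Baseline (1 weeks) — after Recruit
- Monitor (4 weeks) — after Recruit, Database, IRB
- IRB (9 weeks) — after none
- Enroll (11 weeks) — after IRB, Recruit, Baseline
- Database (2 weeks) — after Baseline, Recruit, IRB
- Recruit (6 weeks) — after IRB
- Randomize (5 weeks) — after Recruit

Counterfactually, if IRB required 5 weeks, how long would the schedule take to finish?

23

Actual critical path: IRB→Recruit→Baseline→Enroll = 9+6+1+11 = 27 ⇒ 27 weeks.
IRB is on the critical path; changing it to 5 makes that path 23 weeks.
That remains the longest chain; total 23 weeks.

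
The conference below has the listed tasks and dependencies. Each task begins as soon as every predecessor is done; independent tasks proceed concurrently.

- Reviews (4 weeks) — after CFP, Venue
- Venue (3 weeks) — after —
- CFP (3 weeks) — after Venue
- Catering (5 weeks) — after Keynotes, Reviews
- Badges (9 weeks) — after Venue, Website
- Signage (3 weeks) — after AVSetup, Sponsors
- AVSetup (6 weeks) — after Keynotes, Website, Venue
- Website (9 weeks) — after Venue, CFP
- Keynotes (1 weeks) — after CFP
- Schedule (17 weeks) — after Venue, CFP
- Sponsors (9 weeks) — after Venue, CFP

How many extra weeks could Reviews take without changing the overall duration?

The longest chain is Venue→CFP→Website→AVSetup→Signage = 3+3+9+6+3 = 24; overall finish 24 weeks.
Reviews finishes as early as 10 and must finish by 19.
Slack of Reviews = 15 − 6 = 9 weeks.

9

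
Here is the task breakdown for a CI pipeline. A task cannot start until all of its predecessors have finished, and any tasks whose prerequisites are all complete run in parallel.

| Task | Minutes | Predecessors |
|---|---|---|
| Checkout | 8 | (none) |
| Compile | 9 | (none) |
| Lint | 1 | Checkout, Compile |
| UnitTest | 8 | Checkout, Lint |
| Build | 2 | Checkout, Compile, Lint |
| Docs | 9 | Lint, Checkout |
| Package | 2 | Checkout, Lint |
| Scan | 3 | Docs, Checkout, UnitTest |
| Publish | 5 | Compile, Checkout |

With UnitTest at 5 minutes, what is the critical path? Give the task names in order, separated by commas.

Critical path before the change: Compile→Lint→Docs→Scan = 9+1+9+3 = 22 giving 22 minutes.
UnitTest is off the critical path — its longest chain is 21 minutes, giving 1 of slack.
The critical path is still Compile→Lint→Docs→Scan; finish is now 22 minutes.

Compile, Lint, Docs, Scan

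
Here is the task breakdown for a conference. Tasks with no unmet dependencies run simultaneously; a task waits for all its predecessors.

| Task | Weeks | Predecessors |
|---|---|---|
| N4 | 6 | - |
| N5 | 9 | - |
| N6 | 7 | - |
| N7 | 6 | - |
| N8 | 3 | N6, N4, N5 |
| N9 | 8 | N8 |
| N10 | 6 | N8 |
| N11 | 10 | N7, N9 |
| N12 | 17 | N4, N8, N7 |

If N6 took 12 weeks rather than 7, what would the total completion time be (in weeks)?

Critical path before the change: N5→N8→N9→N11 = 9+3+8+10 = 30 giving 30 weeks.
N6 is off the critical path — its longest chain is 28 weeks, giving 2 of slack.
New critical path: N6→N8→N9→N11 = 12+3+8+10 = 33 ⇒ 33 weeks.

33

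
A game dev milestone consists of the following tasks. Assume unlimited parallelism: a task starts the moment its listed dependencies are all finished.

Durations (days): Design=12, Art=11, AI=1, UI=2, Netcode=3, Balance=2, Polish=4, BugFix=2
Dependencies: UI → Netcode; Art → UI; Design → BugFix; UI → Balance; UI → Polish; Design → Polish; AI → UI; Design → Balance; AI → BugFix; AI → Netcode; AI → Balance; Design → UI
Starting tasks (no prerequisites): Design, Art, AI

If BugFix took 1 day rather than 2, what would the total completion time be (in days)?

18

As given, the longest chain is Design→UI→Polish = 12+2+4 = 18, so the finish is 18 days.
The longest path through BugFix is only 14 days, so BugFix has float 4.
No other chain overtakes it, so the finish is 18 days.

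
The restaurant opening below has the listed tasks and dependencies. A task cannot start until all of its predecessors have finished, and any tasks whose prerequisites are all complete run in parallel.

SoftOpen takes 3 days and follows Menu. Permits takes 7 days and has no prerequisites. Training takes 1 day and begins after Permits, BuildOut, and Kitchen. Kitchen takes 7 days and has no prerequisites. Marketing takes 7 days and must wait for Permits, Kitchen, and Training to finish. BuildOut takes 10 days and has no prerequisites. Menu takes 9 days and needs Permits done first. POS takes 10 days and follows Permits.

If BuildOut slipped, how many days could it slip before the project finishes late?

1

Critical path: Permits→Menu→SoftOpen = 7+9+3 = 19, so the finish is 19 days.
The longest chain containing BuildOut totals 18 days.
Float = 19 − 18 = 1.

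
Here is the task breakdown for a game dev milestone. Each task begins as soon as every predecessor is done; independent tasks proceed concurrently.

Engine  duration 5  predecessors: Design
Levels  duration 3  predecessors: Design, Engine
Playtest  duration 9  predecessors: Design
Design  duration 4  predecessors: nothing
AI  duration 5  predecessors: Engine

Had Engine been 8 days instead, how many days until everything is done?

The binding path is Design→Engine→AI = 4+5+5 = 14; finish at 14 days.
Engine lies on that path, so at 8 days the path becomes 17 days.
No other chain overtakes it, so the finish is 17 days.

17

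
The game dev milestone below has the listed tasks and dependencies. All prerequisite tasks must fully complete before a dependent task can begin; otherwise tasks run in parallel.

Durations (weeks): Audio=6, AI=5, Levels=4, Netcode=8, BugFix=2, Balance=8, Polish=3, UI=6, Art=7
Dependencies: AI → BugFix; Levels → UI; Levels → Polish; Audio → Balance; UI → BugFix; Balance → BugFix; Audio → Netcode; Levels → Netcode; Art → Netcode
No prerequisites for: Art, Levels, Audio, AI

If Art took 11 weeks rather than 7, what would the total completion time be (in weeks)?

19

The binding path is Audio→Balance→BugFix = 6+8+2 = 16; finish at 16 weeks.
The longest path through Art is only 15 weeks, so Art has float 1.
Now Art→Netcode = 11+8 = 19 is longest, so the finish becomes 19 weeks.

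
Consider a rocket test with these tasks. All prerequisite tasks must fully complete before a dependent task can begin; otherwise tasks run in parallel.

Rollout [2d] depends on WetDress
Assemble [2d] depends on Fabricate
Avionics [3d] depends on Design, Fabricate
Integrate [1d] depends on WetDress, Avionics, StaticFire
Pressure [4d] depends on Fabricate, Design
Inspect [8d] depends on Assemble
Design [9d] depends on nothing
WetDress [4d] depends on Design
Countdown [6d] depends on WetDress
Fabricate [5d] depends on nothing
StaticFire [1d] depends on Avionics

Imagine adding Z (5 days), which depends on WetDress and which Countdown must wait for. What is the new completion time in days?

Originally the project takes 19 days.
With Z inserted, Countdown now waits for max(WetDress, Z).
New critical path: Design→WetDress→Z→Countdown = 9+4+5+6 = 24 ⇒ 24 days.

24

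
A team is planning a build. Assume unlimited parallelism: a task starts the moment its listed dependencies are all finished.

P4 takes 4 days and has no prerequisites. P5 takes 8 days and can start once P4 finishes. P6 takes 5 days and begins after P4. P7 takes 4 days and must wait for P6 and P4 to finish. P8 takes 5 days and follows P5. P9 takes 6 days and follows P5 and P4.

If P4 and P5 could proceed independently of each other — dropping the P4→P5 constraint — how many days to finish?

14

With the dependency in place, P4→P5→P9 = 4+8+6 = 18 sets the finish at 18 days.
Without P4→P5, P5's earliest start moves from 4 to 0.
New critical path: P5→P9 = 8+6 = 14 ⇒ 14 days.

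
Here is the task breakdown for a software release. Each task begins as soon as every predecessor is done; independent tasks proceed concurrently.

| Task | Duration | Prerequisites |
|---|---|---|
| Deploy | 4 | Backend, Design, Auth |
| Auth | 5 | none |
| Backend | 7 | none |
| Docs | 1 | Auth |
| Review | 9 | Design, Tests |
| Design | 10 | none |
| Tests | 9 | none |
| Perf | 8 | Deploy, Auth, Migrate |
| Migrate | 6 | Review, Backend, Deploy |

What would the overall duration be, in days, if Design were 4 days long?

32

Critical path before the change: Design→Review→Migrate→Perf = 10+9+6+8 = 33 giving 33 days.
Since Design is critical, the -6 change carries straight to that chain (now 27 days).
Now Tests→Review→Migrate→Perf = 9+9+6+8 = 32 is longest, so the finish becomes 32 days.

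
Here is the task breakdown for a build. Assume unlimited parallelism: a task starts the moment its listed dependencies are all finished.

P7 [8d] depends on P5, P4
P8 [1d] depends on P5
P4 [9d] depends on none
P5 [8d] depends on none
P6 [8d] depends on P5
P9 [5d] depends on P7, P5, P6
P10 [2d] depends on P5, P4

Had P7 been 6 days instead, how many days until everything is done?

The binding path is P4→P7→P9 = 9+8+5 = 22; finish at 22 days.
P7 lies on that path, so at 6 days the path becomes 20 days.
The binding chain switches to P5→P6→P9 = 8+8+5 = 21; finish 21 days.

21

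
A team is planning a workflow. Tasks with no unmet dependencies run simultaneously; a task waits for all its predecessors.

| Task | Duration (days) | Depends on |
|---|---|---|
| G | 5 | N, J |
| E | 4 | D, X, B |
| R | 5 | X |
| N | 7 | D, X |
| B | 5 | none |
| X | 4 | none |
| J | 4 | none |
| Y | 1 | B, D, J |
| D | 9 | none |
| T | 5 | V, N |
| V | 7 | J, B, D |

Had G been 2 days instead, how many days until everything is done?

Actual critical path: D→N→G = 9+7+5 = 21 ⇒ 21 days.
Since G is critical, the -3 change carries straight to that chain (now 18 days).
Now D→N→T = 9+7+5 = 21 is longest, so the finish becomes 21 days.

21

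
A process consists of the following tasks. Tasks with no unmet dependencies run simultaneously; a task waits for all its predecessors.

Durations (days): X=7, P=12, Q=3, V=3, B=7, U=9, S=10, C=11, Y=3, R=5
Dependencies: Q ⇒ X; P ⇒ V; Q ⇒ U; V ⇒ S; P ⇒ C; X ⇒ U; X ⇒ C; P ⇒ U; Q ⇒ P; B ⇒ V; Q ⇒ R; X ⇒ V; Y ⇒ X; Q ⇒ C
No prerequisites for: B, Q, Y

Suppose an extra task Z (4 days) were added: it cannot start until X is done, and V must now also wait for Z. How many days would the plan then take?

28

Originally the plan takes 28 days.
With Z inserted, V now waits for max(P, X, B, Z).
New critical path: Q→P→V→S = 3+12+3+10 = 28 ⇒ 28 days.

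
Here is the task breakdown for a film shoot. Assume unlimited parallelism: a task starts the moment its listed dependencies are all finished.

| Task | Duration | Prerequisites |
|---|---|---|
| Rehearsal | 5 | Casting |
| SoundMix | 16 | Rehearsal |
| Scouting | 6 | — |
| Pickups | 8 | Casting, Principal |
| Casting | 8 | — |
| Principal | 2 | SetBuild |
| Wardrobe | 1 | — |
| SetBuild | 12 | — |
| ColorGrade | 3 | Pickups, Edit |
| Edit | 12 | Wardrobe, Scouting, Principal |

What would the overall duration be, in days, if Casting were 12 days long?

33

Actual critical path: Casting→Rehearsal→SoundMix = 8+5+16 = 29 ⇒ 29 days.
Casting lies on that path, so at 12 days the path becomes 33 days.
The critical path is still Casting→Rehearsal→SoundMix; finish is now 33 days.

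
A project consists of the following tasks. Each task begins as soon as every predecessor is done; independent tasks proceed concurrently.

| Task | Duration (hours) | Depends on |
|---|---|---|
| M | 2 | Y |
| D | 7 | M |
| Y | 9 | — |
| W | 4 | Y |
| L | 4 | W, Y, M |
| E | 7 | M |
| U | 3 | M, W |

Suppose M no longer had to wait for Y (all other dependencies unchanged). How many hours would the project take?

17

With the dependency in place, Y→M→E = 9+2+7 = 18 sets the finish at 18 hours.
Without Y→M, M's earliest start moves from 9 to 0.
After: Y→W→L = 9+4+4 = 17 → 17 hours.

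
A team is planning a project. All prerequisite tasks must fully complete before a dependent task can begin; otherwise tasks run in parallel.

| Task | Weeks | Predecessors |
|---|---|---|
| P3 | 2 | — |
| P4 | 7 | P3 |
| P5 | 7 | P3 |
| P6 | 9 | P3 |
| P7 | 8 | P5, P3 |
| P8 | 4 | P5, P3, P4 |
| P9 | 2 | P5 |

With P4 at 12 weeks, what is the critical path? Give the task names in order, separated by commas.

P3, P4, P8

Actual critical path: P3→P5→P7 = 2+7+8 = 17 ⇒ 17 weeks.
P4 is off the critical path — its longest chain is 13 weeks, giving 4 of slack.
Now P3→P4→P8 = 2+12+4 = 18 is longest, so the finish becomes 18 weeks.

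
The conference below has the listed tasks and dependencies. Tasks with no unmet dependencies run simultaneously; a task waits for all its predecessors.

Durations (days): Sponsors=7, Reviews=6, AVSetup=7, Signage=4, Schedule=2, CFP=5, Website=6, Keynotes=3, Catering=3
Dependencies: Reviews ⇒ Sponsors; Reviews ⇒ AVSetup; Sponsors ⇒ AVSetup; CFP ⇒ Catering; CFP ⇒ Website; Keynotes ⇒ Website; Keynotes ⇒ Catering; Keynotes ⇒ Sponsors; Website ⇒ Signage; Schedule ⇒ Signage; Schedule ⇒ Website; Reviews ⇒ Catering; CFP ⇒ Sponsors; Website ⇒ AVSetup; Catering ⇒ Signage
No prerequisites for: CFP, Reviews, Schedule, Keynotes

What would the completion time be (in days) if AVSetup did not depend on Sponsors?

18

With the dependency in place, Reviews→Sponsors→AVSetup = 6+7+7 = 20 sets the finish at 20 days.
Without Sponsors→AVSetup, AVSetup's earliest start moves from 13 to 11.
After: CFP→Website→AVSetup = 5+6+7 = 18 → 18 days.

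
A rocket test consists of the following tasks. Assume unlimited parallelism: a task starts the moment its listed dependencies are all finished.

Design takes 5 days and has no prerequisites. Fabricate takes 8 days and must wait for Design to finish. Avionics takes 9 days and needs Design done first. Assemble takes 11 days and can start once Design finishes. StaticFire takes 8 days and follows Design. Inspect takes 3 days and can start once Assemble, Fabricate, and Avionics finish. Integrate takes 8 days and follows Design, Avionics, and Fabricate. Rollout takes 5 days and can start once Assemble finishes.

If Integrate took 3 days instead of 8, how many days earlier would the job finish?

1

As given, the longest chain is Design→Avionics→Integrate = 5+9+8 = 22, so the finish is 22 days.
Integrate lies on that path, so at 3 days the path becomes 17 days.
The binding chain switches to Design→Assemble→Rollout = 5+11+5 = 21; finish 21 days.
Change in finish: 21 − 22 = -1 days.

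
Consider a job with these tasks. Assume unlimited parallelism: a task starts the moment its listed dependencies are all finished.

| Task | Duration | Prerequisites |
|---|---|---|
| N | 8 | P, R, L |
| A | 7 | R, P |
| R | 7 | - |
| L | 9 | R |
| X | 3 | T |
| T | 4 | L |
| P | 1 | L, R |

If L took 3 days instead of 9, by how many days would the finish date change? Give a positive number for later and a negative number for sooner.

-6

Actual critical path: R→L→P→N = 7+9+1+8 = 25 ⇒ 25 days.
L is on the critical path; changing it to 3 makes that path 19 days.
The critical path is still R→L→P→N; finish is now 19 days.
Change in finish: 19 − 25 = -6 days.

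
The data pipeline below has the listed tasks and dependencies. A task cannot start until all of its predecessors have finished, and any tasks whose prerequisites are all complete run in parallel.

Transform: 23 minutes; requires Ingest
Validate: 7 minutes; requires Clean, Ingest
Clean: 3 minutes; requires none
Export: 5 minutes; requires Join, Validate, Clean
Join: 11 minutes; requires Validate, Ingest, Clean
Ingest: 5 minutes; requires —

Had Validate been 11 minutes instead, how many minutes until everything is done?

Actual critical path: Ingest→Validate→Join→Export = 5+7+11+5 = 28 ⇒ 28 minutes.
Validate lies on that path, so at 11 minutes the path becomes 32 minutes.
The critical path is still Ingest→Validate→Join→Export; finish is now 32 minutes.

32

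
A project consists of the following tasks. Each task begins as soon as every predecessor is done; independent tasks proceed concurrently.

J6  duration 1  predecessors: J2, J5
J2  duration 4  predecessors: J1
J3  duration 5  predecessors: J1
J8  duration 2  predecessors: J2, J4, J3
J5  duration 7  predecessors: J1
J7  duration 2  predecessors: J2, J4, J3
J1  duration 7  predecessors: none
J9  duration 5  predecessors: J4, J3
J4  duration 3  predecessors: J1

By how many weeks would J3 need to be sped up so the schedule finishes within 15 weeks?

Current finish: 17 weeks; target: 15.
J3 is on every critical path, so each week cut from J3 cuts the finish by one (this holds down to a finish of 15).
Need 17 − 15 = 2 weeks off J3 → J3 becomes 3 weeks, finish becomes 15.

2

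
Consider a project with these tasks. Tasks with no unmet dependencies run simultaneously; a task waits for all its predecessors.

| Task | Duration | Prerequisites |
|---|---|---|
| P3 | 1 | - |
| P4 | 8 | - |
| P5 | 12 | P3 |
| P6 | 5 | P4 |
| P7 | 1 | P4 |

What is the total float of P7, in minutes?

Critical path: P3→P5 = 1+12 = 13, so the finish is 13 minutes.
P7 finishes as early as 9 and must finish by 13.
Slack of P7 = 12 − 8 = 4 minutes.

4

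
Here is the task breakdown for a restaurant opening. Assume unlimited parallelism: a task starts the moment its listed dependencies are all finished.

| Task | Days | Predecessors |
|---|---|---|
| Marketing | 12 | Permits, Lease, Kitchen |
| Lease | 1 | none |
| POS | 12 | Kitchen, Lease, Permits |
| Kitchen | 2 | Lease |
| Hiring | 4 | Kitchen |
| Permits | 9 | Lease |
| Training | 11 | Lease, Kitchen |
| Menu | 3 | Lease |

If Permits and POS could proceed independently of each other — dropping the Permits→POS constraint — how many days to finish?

22

Original critical path: Lease→Permits→POS = 1+9+12 = 22 ⇒ 22 days.
Without Permits→POS, POS's earliest start moves from 10 to 3.
The longest chain is now Lease→Permits→Marketing = 1+9+12 = 22, so the schedule takes 22 days.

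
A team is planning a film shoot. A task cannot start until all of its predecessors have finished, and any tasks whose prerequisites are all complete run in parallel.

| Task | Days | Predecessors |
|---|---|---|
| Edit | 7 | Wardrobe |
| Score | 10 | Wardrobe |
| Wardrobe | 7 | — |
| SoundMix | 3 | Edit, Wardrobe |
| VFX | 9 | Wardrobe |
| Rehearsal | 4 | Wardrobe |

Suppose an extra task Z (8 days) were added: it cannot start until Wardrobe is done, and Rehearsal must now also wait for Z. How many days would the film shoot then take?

Originally the film shoot takes 17 days.
With Z inserted, Rehearsal now waits for max(Wardrobe, Z).
New critical path: Wardrobe→Z→Rehearsal = 7+8+4 = 19 ⇒ 19 days.

19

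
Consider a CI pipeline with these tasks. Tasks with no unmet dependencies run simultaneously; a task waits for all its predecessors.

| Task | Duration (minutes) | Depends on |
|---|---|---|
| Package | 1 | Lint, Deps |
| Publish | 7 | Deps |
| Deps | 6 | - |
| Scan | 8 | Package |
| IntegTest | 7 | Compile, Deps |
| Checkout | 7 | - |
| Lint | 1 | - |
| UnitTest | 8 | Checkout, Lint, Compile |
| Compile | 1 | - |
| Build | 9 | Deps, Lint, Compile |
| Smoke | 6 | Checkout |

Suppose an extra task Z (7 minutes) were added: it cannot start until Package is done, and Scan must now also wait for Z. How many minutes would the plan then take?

22

Originally the plan takes 15 minutes.
With Z inserted, Scan now waits for max(Package, Z).
New critical path: Deps→Package→Z→Scan = 6+1+7+8 = 22 ⇒ 22 minutes.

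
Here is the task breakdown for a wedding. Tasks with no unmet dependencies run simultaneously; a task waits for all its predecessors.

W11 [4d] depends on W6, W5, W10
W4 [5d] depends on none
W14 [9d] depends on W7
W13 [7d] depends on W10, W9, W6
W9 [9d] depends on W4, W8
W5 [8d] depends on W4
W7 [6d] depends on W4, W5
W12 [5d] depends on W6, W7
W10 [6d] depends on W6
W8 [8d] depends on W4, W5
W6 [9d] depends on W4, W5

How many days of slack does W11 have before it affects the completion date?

The longest chain is W4→W5→W8→W9→W13 = 5+8+8+9+7 = 37; overall finish 37 days.
W11 finishes as early as 32 and must finish by 37.
Slack of W11 = 33 − 28 = 5 days.

5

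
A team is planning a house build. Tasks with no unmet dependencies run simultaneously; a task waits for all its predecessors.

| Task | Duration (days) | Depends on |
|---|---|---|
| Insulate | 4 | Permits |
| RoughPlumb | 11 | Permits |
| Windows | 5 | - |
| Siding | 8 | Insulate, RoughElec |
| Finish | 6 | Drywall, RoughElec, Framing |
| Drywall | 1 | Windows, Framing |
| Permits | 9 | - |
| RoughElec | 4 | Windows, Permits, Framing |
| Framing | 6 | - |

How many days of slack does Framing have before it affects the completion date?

3

Critical path: Permits→RoughElec→Siding = 9+4+8 = 21, so the finish is 21 days.
The longest chain containing Framing totals 18 days.
Float = 21 − 18 = 3.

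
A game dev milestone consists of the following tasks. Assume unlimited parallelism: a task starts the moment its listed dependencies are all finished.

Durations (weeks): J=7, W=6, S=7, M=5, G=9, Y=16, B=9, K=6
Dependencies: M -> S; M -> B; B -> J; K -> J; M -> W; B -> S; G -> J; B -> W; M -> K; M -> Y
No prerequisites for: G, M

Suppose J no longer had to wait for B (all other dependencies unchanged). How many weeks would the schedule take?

Original critical path: M→Y = 5+16 = 21 ⇒ 21 weeks.
Without B→J, J's earliest start moves from 14 to 11.
The longest chain is now M→Y = 5+16 = 21, so the schedule takes 21 weeks.

21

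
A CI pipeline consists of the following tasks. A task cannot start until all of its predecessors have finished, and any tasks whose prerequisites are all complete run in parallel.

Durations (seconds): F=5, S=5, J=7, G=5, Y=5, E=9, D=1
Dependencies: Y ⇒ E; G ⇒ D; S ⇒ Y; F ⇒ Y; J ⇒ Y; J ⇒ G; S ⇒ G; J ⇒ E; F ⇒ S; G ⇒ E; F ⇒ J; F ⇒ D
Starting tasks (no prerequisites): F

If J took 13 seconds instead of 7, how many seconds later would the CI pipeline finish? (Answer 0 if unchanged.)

As given, the longest chain is F→J→G→E = 5+7+5+9 = 26, so the finish is 26 seconds.
Since J is critical, the +6 change carries straight to that chain (now 32 seconds).
No other chain overtakes it, so the finish is 32 seconds.
Change in finish: 32 − 26 = +6 seconds.

6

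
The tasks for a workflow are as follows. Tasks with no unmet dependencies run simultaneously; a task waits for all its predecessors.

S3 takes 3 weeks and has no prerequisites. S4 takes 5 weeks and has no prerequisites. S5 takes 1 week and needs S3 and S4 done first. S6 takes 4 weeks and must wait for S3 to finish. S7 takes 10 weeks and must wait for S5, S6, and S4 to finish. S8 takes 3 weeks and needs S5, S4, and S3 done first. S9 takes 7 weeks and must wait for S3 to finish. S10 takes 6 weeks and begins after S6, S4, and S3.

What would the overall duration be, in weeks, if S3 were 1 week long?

The binding path is S3→S6→S7 = 3+4+10 = 17; finish at 17 weeks.
S3 lies on that path, so at 1 week the path becomes 15 weeks.
The binding chain switches to S4→S5→S7 = 5+1+10 = 16; finish 16 weeks.

16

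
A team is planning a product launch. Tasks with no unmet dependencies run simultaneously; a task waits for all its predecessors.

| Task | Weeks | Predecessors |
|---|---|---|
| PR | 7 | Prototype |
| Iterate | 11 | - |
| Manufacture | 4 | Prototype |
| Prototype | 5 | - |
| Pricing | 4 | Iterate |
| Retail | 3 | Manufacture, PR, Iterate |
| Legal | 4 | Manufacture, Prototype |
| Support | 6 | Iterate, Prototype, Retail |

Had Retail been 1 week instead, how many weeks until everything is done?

As given, the longest chain is Prototype→PR→Retail→Support = 5+7+3+6 = 21, so the finish is 21 weeks.
Retail lies on that path, so at 1 week the path becomes 19 weeks.
No other chain overtakes it, so the finish is 19 weeks.

19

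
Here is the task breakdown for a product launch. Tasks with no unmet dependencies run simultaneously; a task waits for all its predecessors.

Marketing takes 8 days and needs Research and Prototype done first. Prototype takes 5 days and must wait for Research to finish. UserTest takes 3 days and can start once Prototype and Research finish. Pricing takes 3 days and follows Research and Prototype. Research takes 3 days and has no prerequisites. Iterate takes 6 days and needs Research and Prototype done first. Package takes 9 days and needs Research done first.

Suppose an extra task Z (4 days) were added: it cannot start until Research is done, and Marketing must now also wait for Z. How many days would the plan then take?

16

Originally the plan takes 16 days.
With Z inserted, Marketing now waits for max(Research, Prototype, Z).
New critical path: Research→Prototype→Marketing = 3+5+8 = 16 ⇒ 16 days.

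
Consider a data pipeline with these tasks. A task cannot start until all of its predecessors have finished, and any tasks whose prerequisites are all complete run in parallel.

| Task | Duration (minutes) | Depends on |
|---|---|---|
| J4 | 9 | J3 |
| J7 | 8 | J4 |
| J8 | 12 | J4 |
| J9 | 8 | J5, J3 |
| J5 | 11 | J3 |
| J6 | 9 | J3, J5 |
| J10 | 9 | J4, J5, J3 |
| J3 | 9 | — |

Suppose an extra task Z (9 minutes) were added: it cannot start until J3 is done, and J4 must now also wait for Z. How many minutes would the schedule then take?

39

Originally the schedule takes 30 minutes.
With Z inserted, J4 now waits for max(J3, Z).
New critical path: J3→Z→J4→J8 = 9+9+9+12 = 39 ⇒ 39 minutes.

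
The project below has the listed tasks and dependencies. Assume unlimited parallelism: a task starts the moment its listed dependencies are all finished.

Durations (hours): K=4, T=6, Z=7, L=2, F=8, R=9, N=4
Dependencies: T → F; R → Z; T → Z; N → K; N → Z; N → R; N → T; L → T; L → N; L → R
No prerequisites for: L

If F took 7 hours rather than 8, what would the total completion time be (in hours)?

Actual critical path: L→N→R→Z = 2+4+9+7 = 22 ⇒ 22 hours.
The longest path through F is only 20 hours, so F has float 2.
The critical path is still L→N→R→Z; finish is now 22 hours.

22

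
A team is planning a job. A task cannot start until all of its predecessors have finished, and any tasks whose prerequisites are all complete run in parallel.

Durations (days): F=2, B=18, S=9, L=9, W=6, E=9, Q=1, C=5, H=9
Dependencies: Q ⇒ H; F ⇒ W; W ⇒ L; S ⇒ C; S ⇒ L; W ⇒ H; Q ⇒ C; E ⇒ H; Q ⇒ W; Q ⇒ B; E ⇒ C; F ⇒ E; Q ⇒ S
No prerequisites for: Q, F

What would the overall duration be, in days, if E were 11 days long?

Actual critical path: F→E→H = 2+9+9 = 20 ⇒ 20 days.
E lies on that path, so at 11 days the path becomes 22 days.
The critical path is still F→E→H; finish is now 22 days.

22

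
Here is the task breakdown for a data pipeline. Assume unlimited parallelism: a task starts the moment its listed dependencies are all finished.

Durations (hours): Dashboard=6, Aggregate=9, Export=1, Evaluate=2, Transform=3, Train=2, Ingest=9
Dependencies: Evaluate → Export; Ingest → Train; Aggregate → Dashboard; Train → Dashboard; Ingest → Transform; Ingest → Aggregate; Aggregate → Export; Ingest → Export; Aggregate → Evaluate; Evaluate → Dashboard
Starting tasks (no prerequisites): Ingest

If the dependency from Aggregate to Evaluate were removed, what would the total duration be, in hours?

Before: longest chain Ingest→Aggregate→Evaluate→Dashboard = 9+9+2+6 = 26, finish 26.
Without Aggregate→Evaluate, Evaluate's earliest start moves from 18 to 0.
The longest chain is now Ingest→Aggregate→Dashboard = 9+9+6 = 24, so the project takes 24 hours.

24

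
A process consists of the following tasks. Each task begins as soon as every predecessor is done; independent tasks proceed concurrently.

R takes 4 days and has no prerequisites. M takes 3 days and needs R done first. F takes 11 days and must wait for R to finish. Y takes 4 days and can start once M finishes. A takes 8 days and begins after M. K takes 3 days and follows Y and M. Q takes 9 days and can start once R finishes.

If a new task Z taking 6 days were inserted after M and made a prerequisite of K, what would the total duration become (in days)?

Originally the schedule takes 15 days.
With Z inserted, K now waits for max(Y, M, Z).
New critical path: R→M→Z→K = 4+3+6+3 = 16 ⇒ 16 days.

16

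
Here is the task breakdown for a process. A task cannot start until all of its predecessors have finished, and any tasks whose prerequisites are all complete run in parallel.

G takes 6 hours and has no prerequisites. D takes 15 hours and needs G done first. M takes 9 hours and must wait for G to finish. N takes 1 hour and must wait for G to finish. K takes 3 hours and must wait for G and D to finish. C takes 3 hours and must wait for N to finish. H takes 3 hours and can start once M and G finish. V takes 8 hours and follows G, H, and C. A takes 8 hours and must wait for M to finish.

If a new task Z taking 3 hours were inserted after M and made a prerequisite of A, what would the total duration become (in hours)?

Originally the plan takes 26 hours.
With Z inserted, A now waits for max(M, Z).
New critical path: G→M→Z→A = 6+9+3+8 = 26 ⇒ 26 hours.

26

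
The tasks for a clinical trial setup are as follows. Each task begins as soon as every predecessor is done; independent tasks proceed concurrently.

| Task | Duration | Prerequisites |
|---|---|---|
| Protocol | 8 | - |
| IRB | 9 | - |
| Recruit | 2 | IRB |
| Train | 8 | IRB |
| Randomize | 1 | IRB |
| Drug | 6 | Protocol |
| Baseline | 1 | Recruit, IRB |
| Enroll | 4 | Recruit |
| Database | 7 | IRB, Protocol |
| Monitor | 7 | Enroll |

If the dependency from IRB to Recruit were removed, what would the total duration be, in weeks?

17

With the dependency in place, IRB→Recruit→Enroll→Monitor = 9+2+4+7 = 22 sets the finish at 22 weeks.
Without IRB→Recruit, Recruit's earliest start moves from 9 to 0.
The longest chain is now IRB→Train = 9+8 = 17, so the clinical trial setup takes 17 weeks.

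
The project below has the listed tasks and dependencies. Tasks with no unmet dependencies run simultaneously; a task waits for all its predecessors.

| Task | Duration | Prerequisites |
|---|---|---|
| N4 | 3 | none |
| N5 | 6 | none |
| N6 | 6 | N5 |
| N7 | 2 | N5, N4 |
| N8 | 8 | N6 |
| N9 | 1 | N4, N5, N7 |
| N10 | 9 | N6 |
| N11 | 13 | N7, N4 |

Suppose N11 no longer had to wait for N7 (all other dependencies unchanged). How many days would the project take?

21

Before: longest chain N5→N6→N10 = 6+6+9 = 21, finish 21.
Without N7→N11, N11's earliest start moves from 8 to 3.
The longest chain is now N5→N6→N10 = 6+6+9 = 21, so the project takes 21 days.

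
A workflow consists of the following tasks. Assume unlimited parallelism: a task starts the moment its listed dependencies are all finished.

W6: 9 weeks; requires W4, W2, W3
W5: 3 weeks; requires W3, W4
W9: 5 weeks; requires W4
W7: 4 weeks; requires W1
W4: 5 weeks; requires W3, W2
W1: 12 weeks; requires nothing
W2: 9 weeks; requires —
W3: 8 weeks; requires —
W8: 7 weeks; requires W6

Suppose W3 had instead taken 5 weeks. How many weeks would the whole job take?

The binding path is W2→W4→W6→W8 = 9+5+9+7 = 30; finish at 30 weeks.
W3 is off the critical path — its longest chain is 29 weeks, giving 1 of slack.
No other chain overtakes it, so the finish is 30 weeks.

30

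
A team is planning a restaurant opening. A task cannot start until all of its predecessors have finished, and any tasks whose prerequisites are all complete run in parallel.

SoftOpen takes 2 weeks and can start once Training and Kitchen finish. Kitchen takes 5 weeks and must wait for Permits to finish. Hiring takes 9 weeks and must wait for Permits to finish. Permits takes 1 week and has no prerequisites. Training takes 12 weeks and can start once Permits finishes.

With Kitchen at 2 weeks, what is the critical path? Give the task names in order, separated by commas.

Baseline: Permits→Training→SoftOpen = 1+12+2 = 15 → 15 weeks.
Kitchen has 7 weeks of float (longest path through it is 8).
That remains the longest chain; total 15 weeks.

Permits, Training, SoftOpen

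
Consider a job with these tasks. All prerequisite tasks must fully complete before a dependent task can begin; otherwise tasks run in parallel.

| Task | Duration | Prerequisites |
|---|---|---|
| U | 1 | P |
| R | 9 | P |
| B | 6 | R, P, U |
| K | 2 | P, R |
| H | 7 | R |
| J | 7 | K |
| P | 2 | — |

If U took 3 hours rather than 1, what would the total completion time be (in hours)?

Critical path before the change: P→R→K→J = 2+9+2+7 = 20 giving 20 hours.
The longest path through U is only 9 hours, so U has float 11.
No other chain overtakes it, so the finish is 20 hours.

20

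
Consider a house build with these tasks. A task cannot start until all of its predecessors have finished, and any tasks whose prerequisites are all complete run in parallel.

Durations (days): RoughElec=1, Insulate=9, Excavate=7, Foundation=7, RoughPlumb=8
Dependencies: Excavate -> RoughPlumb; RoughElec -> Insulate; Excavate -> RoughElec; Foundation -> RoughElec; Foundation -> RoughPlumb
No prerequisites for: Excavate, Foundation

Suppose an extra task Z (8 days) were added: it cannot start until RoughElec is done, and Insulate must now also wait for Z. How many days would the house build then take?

Originally the house build takes 17 days.
With Z inserted, Insulate now waits for max(RoughElec, Z).
New critical path: Excavate→RoughElec→Z→Insulate = 7+1+8+9 = 25 ⇒ 25 days.

25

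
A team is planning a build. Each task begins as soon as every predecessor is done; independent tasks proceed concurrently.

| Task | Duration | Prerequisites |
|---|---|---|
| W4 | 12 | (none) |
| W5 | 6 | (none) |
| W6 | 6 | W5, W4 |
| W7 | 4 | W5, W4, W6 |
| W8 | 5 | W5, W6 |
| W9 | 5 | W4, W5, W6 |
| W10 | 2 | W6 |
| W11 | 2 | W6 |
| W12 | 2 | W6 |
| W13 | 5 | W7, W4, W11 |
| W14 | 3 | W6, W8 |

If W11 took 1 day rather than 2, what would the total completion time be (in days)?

27

The binding path is W4→W6→W7→W13 = 12+6+4+5 = 27; finish at 27 days.
W11 is off the critical path — its longest chain is 25 days, giving 2 of slack.
The critical path is still W4→W6→W7→W13; finish is now 27 days.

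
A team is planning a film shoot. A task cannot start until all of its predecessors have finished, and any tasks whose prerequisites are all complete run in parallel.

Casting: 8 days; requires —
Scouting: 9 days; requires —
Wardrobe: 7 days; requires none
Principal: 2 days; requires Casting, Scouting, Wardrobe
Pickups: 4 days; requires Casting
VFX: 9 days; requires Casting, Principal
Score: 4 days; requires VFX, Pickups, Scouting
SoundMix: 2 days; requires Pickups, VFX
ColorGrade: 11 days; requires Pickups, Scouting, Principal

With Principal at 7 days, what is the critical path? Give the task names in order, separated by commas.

Scouting, Principal, VFX, Score

As given, the longest chain is Scouting→Principal→VFX→Score = 9+2+9+4 = 24, so the finish is 24 days.
Principal is on the critical path; changing it to 7 makes that path 29 days.
That remains the longest chain; total 29 days.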